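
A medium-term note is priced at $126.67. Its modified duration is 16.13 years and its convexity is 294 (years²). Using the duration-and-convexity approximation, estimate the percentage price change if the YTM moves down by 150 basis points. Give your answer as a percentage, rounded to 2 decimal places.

+27.50%

Duration effect: -D_mod·Δy = -16.13 × (-0.015) = +0.241950
Convexity effect: ½·C·(Δy)² = 0.5 × 294 × (-0.015)² = +0.0330750
ΔP/P ≈ +0.241950 + 0.0330750 = +0.275025
= +27.5025%.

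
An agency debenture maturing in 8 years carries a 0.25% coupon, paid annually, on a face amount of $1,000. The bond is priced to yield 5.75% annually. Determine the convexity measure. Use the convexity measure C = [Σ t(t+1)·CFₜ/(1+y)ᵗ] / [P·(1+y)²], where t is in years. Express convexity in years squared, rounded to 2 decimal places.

63.42

With y = 0.0575:
  t   CF        PV=CF/(1+0.0575)^t    t·PV        t(t+1)·PV
  1         2.50         2.3641         2.3641           4.7281
  2         2.50         2.2355         4.4710          13.4131
  3         2.50         2.1140         6.3419          25.3676
  4         2.50         1.9990         7.9961          39.9805
  5         2.50         1.8903         9.4517          56.7100
  6         2.50         1.7875        10.7253          75.0770
  7         2.50         1.6904        11.8325          94.6598
  8     1,002.50       640.9754     5,127.8033      46,150.2300
  Σ                    655.0562     5,180.9859      46,460.1661
P = 655.0562.
Convexity = Σ t(t+1)·PV / [P·(1+y)²] = 46,460.1661 / (655.0562 × 1.118306) = 63.42222.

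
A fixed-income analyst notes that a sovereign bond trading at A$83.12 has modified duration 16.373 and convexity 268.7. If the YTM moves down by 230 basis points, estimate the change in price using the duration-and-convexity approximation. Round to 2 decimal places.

Duration effect: -D_mod·Δy = -16.373 × (-0.023) = +0.376579
Convexity effect: ½·C·(Δy)² = 0.5 × 268.7 × (-0.023)² = +0.07107115
ΔP/P ≈ +0.376579 + 0.07107115 = +0.44765015
ΔP ≈ 83.12 × (+0.44765015) = +37.208680468.

+A$37.21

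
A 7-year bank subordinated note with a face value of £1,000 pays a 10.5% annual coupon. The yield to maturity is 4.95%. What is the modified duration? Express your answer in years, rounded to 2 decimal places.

Periodic yield y = 0.0495. First find Macaulay duration:
  t   CF        PV=CF/(1+0.0495)^t    t·PV
  1       105.00       100.0476       100.0476
  2       105.00        95.3289       190.6577
  3       105.00        90.8326       272.4979
  4       105.00        86.5485       346.1940
  5       105.00        82.4664       412.3320
  6       105.00        78.5769       471.4611
  7     1,105.00       787.9255     5,515.4788
  Σ                  1,321.7265     7,308.6692
P = 1,321.7265; Macaulay duration = 7,308.6692 / 1,321.7265 = 5.52964 years.
Modified duration = D_Mac / (1 + y) = 5.52964 / 1.0495 = 5.26883 years.

5.27 years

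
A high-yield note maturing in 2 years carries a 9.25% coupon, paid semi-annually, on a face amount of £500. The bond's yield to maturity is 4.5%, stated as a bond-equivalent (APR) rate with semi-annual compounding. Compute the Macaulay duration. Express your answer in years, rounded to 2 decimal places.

1.88 years

Periodic yield y = 0.0225. Discount each cash flow and weight by its period:
  t   CF        PV=CF/(1+0.0225)^t    t·PV
  1       23.125        22.6161        22.6161
  2       23.125        22.1185        44.2369
  3       23.125        21.6318        64.8953
  4      523.125       478.5774     1,914.3097
  Σ                    544.9438     2,046.0580
Price P = Σ PV = 544.9438.
Macaulay duration = Σ(t·PV) / P = 2,046.0580 / 544.9438 = 3.75462 half-year periods.
In years: 3.75462 / 2 = 1.87731 years.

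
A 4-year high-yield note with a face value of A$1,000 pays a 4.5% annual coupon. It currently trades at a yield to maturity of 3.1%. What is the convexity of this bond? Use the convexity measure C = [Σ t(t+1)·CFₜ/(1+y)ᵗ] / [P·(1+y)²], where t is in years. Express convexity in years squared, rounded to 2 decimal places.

17.29

With y = 0.031:
  t   CF        PV=CF/(1+0.031)^t    t·PV        t(t+1)·PV
  1        45.00        43.6469        43.6469          87.2939
  2        45.00        42.3346        84.6691         254.0074
  3        45.00        41.0617       123.1850         492.7399
  4     1,045.00       924.8720     3,699.4880      18,497.4399
  Σ                  1,051.9152     3,950.9891      19,331.4812
P = 1,051.9152.
Convexity = Σ t(t+1)·PV / [P·(1+y)²] = 19,331.4812 / (1,051.9152 × 1.062961) = 17.28889.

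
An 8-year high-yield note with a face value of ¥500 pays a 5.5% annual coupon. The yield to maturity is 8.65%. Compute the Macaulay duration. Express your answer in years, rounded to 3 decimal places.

Periodic yield y = 0.0865. Discount each cash flow and weight by its year:
  t   CF        PV=CF/(1+0.0865)^t    t·PV
  1        27.50        25.3106        25.3106
  2        27.50        23.2956        46.5911
  3        27.50        21.4409        64.3228
  4        27.50        19.7339        78.9358
  5        27.50        18.1629        90.8143
  6        27.50        16.7168       100.3011
  7        27.50        15.3860       107.7017
  8       527.50       271.6343     2,173.0745
  Σ                    411.6810     2,687.0518
Price P = Σ PV = 411.6810.
Macaulay duration = Σ(t·PV) / P = 2,687.0518 / 411.6810 = 6.52702 years.

6.527 years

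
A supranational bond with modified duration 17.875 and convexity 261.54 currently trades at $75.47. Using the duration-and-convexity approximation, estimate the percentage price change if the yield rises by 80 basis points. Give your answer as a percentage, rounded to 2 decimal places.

-13.46%

Duration effect: -D_mod·Δy = -17.875 × (+0.008) = -0.143000
Convexity effect: ½·C·(Δy)² = 0.5 × 261.54 × (0.008)² = +0.00836928
ΔP/P ≈ -0.143000 + 0.00836928 = -0.13463072
= -13.463072%.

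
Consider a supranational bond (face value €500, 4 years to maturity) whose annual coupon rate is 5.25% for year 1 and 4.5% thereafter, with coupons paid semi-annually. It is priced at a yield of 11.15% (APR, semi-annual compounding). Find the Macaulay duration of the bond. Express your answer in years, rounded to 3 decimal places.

Periodic yield y = 0.05575. Discount each cash flow and weight by its period:
  t   CF        PV=CF/(1+0.05575)^t    t·PV
  1       13.125        12.4319        12.4319
  2       13.125        11.7754        23.5509
  3       11.250         9.5603        28.6808
  4       11.250         9.0554        36.2216
  5       11.250         8.5772        42.8862
  6       11.250         8.1243        48.7458
  7       11.250         7.6953        53.8670
  8      511.250       331.2414     2,649.9311
  Σ                    398.4612     2,896.3153
Price P = Σ PV = 398.4612.
Macaulay duration = Σ(t·PV) / P = 2,896.3153 / 398.4612 = 7.26875 half-year periods.
In years: 7.26875 / 2 = 3.63438 years.

3.634 years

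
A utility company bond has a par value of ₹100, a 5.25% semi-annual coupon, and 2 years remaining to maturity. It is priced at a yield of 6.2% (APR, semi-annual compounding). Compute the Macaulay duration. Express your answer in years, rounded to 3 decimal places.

1.924 years

Periodic yield y = 0.031. Discount each cash flow and weight by its period:
  t   CF        PV=CF/(1+0.031)^t    t·PV
  1        2.625         2.5461         2.5461
  2        2.625         2.4695         4.9390
  3        2.625         2.3953         7.1858
  4      102.625        90.8277       363.3110
  Σ                     98.2386       377.9819
Price P = Σ PV = 98.2386.
Macaulay duration = Σ(t·PV) / P = 377.9819 / 98.2386 = 3.84759 half-year periods.
In years: 3.84759 / 2 = 1.92380 years.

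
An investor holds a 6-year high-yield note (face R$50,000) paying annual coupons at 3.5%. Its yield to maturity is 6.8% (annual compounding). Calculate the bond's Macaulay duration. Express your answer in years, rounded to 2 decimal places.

5.46 years

Periodic yield y = 0.068. Discount each cash flow and weight by its year:
  t   CF        PV=CF/(1+0.068)^t    t·PV
  1     1,750.00     1,638.5768     1,638.5768
  2     1,750.00     1,534.2479     3,068.4958
  3     1,750.00     1,436.5617     4,309.6852
  4     1,750.00     1,345.0952     5,380.3810
  5     1,750.00     1,259.4525     6,297.2624
  6    51,750.00    34,872.4803   209,234.8820
  Σ                 42,086.4145   229,929.2831
Price P = Σ PV = 42,086.4145.
Macaulay duration = Σ(t·PV) / P = 229,929.2831 / 42,086.4145 = 5.46327 years.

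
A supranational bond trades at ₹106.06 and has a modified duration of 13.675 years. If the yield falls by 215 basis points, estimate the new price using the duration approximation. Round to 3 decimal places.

Duration approximation: ΔP/P ≈ -D_mod · Δy = -13.675 × (-0.0215) = +0.2940125.
New price ≈ 106.06 × (1 + 0.2940125) = 137.24296575.

₹137.243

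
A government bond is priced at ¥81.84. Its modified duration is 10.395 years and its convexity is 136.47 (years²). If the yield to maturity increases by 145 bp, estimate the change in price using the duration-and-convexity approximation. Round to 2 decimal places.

Duration effect: -D_mod·Δy = -10.395 × (+0.0145) = -0.1507275
Convexity effect: ½·C·(Δy)² = 0.5 × 136.47 × (0.0145)² = +0.01434640875
ΔP/P ≈ -0.1507275 + 0.01434640875 = -0.13638109125
ΔP ≈ 81.84 × (-0.13638109125) = -11.1614285079.

-¥11.16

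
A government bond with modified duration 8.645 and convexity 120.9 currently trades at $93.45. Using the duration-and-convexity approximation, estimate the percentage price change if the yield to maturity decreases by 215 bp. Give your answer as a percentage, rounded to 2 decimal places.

Duration effect: -D_mod·Δy = -8.645 × (-0.0215) = +0.1858675
Convexity effect: ½·C·(Δy)² = 0.5 × 120.9 × (-0.0215)² = +0.0279430125
ΔP/P ≈ +0.1858675 + 0.0279430125 = +0.2138105125
= +21.38105125%.

+21.38%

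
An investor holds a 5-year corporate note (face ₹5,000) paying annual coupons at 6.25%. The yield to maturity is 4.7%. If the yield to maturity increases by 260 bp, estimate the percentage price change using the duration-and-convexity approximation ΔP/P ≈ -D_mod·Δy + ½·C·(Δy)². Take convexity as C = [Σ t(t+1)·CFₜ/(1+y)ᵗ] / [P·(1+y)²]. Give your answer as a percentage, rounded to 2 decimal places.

With y = 0.047:
  t   CF        PV=CF/(1+0.047)^t    t·PV        t(t+1)·PV
  1       312.50       298.4718       298.4718         596.9436
  2       312.50       285.0734       570.1468       1,710.4403
  3       312.50       272.2764       816.8292       3,267.3166
  4       312.50       260.0539     1,040.2154       5,201.0771
  5     5,312.50     4,222.4599    21,112.2995     126,673.7972
  Σ                  5,338.3353    23,837.9627     137,449.5749
P = 5,338.3353; D_Mac = 4.46543 yrs; D_mod = 4.26498 yrs; C = 23.48790.
Duration effect: -4.26498 × (+0.026) = -0.110889
Convexity effect: 0.5 × 23.48790 × (0.026)² = +0.0079389
ΔP/P ≈ -0.110889 + 0.0079389 = -0.102950 = -10.2950%.

-10.30%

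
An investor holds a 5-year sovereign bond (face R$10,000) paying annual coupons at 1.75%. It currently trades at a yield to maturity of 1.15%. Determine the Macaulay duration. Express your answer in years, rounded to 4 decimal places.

4.8338 years

Periodic yield y = 0.0115. Discount each cash flow and weight by its year:
  t   CF        PV=CF/(1+0.0115)^t    t·PV
  1       175.00       173.0104       173.0104
  2       175.00       171.0434       342.0868
  3       175.00       169.0987       507.2962
  4       175.00       167.1762       668.7049
  5    10,175.00     9,609.5927    48,047.9637
  Σ                 10,289.9215    49,739.0620
Price P = Σ PV = 10,289.9215.
Macaulay duration = Σ(t·PV) / P = 49,739.0620 / 10,289.9215 = 4.83376 years.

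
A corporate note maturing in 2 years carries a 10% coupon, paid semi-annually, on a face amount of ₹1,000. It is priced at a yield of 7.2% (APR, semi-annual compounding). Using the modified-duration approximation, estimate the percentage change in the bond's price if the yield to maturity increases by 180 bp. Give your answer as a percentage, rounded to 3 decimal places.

Periodic yield y = 0.036. Modified duration first:
  t   CF        PV=CF/(1+0.036)^t    t·PV
  1        50.00        48.2625        48.2625
  2        50.00        46.5855        93.1709
  3        50.00        44.9667       134.9000
  4     1,050.00       911.4866     3,645.9463
  Σ                  1,051.3013     3,922.2798
P = 1,051.3013; D_Mac = 3.73088 half-year periods = 1.86544 yrs; D_mod = 1.86544/(1+0.036) = 1.80062 yrs.
ΔP/P ≈ -D_mod · Δy = -1.80062 × (+0.018) = -0.032411 = -3.2411%.

-3.241%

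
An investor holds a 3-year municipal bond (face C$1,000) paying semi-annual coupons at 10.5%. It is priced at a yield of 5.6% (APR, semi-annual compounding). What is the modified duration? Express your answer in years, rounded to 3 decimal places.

Periodic yield y = 0.028. First find Macaulay duration:
  t   CF        PV=CF/(1+0.028)^t    t·PV
  1        52.50        51.0700        51.0700
  2        52.50        49.6790        99.3581
  3        52.50        48.3259       144.9777
  4        52.50        47.0096       188.0385
  5        52.50        45.7292       228.6461
  6     1,052.50       891.7917     5,350.7501
  Σ                  1,133.6055     6,062.8405
P = 1,133.6055; Macaulay duration = 6,062.8405 / 1,133.6055 = 5.34828 half-year periods = 2.67414 years.
Modified duration = D_Mac / (1 + y) = 2.67414 / 1.028 = 2.60130 years.

2.601 years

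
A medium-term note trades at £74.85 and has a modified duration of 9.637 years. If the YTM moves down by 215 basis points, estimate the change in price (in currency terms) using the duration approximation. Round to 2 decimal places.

+£15.51

Duration approximation: ΔP/P ≈ -D_mod · Δy = -9.637 × (-0.0215) = +0.2071955.
ΔP ≈ 74.85 × (+0.2071955) = +15.508583175.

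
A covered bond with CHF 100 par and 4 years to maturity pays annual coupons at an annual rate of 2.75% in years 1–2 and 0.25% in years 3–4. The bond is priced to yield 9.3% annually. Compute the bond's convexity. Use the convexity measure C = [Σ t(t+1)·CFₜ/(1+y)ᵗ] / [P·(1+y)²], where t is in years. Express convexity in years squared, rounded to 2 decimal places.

With y = 0.093:
  t   CF        PV=CF/(1+0.093)^t    t·PV        t(t+1)·PV
  1         2.75         2.5160         2.5160           5.0320
  2         2.75         2.3019         4.6039          13.8116
  3         0.25         0.1915         0.5744           2.2975
  4       100.25        70.2431       280.9724       1,404.8622
  Σ                     75.2525       288.6667       1,426.0033
P = 75.2525.
Convexity = Σ t(t+1)·PV / [P·(1+y)²] = 1,426.0033 / (75.2525 × 1.194649) = 15.86205.

15.86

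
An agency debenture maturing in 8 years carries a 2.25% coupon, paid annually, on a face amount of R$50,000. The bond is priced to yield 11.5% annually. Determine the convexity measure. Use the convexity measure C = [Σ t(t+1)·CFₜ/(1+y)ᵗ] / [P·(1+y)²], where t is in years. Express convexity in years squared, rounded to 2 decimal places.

With y = 0.115:
  t   CF        PV=CF/(1+0.115)^t    t·PV        t(t+1)·PV
  1     1,125.00     1,008.9686     1,008.9686       2,017.9372
  2     1,125.00       904.9046     1,809.8092       5,429.4275
  3     1,125.00       811.5736     2,434.7209       9,738.8834
  4     1,125.00       727.8687     2,911.4749      14,557.3743
  5     1,125.00       652.7971     3,263.9853      19,583.9116
  6     1,125.00       585.4682     3,512.8093      24,589.6648
  7     1,125.00       525.0836     3,675.5852      29,404.6814
  8    51,125.00    21,401.0155   171,208.1242   1,540,873.1174
  Σ                 26,617.6799   189,825.4773   1,646,194.9976
P = 26,617.6799.
Convexity = Σ t(t+1)·PV / [P·(1+y)²] = 1,646,194.9976 / (26,617.6799 × 1.243225) = 49.74636.

49.75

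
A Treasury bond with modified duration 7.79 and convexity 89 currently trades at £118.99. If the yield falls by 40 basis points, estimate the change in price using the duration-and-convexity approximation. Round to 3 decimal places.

Duration effect: -D_mod·Δy = -7.79 × (-0.004) = +0.031160
Convexity effect: ½·C·(Δy)² = 0.5 × 89 × (-0.004)² = +0.0007120
ΔP/P ≈ +0.031160 + 0.0007120 = +0.031872
ΔP ≈ 118.99 × (+0.031872) = +3.79244928.

+£3.792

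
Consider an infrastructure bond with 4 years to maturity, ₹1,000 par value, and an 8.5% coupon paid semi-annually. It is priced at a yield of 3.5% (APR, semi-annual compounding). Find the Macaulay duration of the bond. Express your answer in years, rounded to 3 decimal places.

3.523 years

Periodic yield y = 0.0175. Discount each cash flow and weight by its period:
  t   CF        PV=CF/(1+0.0175)^t    t·PV
  1        42.50        41.7690        41.7690
  2        42.50        41.0507        82.1013
  3        42.50        40.3446       121.0339
  4        42.50        39.6507       158.6029
  5        42.50        38.9688       194.8439
  6        42.50        38.2986       229.7913
  7        42.50        37.6399       263.4790
  8     1,042.50       907.4041     7,259.2325
  Σ                  1,185.1263     8,350.8540
Price P = Σ PV = 1,185.1263.
Macaulay duration = Σ(t·PV) / P = 8,350.8540 / 1,185.1263 = 7.04638 half-year periods.
In years: 7.04638 / 2 = 3.52319 years.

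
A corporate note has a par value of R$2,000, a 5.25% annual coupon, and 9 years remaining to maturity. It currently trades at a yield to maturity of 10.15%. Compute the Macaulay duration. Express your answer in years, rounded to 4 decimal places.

Periodic yield y = 0.1015. Discount each cash flow and weight by its year:
  t   CF        PV=CF/(1+0.1015)^t    t·PV
  1       105.00        95.3246        95.3246
  2       105.00        86.5407       173.0814
  3       105.00        78.5662       235.6986
  4       105.00        71.3266       285.3062
  5       105.00        64.7540       323.7701
  6       105.00        58.7871       352.7228
  7       105.00        53.3701       373.5905
  8       105.00        48.4522       387.6174
  9     2,105.00       881.8436     7,936.5928
  Σ                  1,438.9651    10,163.7044
Price P = Σ PV = 1,438.9651.
Macaulay duration = Σ(t·PV) / P = 10,163.7044 / 1,438.9651 = 7.06320 years.

7.0632 years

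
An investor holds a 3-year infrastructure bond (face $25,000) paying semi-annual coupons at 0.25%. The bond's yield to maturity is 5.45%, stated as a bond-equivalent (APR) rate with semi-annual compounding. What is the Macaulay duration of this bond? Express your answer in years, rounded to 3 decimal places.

Periodic yield y = 0.02725. Discount each cash flow and weight by its period:
  t   CF        PV=CF/(1+0.02725)^t    t·PV
  1        31.25        30.4210        30.4210
  2        31.25        29.6140        59.2281
  3        31.25        28.8285        86.4854
  4        31.25        28.0637       112.2549
  5        31.25        27.3193       136.5964
  6    25,031.25    21,302.2579   127,813.5474
  Σ                 21,446.5044   128,238.5332
Price P = Σ PV = 21,446.5044.
Macaulay duration = Σ(t·PV) / P = 128,238.5332 / 21,446.5044 = 5.97946 half-year periods.
In years: 5.97946 / 2 = 2.98973 years.

2.990 years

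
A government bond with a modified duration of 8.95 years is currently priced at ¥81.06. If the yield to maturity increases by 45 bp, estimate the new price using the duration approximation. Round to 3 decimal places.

Duration approximation: ΔP/P ≈ -D_mod · Δy = -8.95 × (+0.0045) = -0.040275.
New price ≈ 81.06 × (1 - 0.040275) = 77.7953085.

¥77.795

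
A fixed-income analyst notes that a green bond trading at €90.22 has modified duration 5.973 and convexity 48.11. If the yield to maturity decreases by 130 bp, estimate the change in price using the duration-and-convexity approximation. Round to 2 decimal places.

Duration effect: -D_mod·Δy = -5.973 × (-0.013) = +0.077649
Convexity effect: ½·C·(Δy)² = 0.5 × 48.11 × (-0.013)² = +0.004065295
ΔP/P ≈ +0.077649 + 0.004065295 = +0.081714295
ΔP ≈ 90.22 × (+0.081714295) = +7.3722636949.

+€7.37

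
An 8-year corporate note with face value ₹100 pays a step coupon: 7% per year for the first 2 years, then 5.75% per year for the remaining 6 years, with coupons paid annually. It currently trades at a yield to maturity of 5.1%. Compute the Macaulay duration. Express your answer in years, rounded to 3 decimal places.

Periodic yield y = 0.051. Discount each cash flow and weight by its year:
  t   CF        PV=CF/(1+0.051)^t    t·PV
  1         7.00         6.6603         6.6603
  2         7.00         6.3371        12.6743
  3         5.75         4.9529        14.8587
  4         5.75         4.7126        18.8502
  5         5.75         4.4839        22.4194
  6         5.75         4.2663        25.5978
  7         5.75         4.0593        28.4149
  8       105.75        71.0328       568.2620
  Σ                    106.5051       697.7377
Price P = Σ PV = 106.5051.
Macaulay duration = Σ(t·PV) / P = 697.7377 / 106.5051 = 6.55121 years.

6.551 years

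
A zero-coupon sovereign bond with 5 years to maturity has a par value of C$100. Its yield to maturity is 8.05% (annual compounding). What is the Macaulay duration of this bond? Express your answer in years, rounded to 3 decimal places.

5.000 years

A zero-coupon bond has a single cash flow at maturity, so its Macaulay duration equals its maturity: 5 years.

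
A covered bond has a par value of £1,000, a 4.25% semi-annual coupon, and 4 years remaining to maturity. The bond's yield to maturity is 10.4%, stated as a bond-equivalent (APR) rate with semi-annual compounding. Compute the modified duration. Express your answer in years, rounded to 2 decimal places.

Periodic yield y = 0.052. First find Macaulay duration:
  t   CF        PV=CF/(1+0.052)^t    t·PV
  1        21.25        20.1996        20.1996
  2        21.25        19.2012        38.4023
  3        21.25        18.2521        54.7562
  4        21.25        17.3499        69.3994
  5        21.25        16.4923        82.4613
  6        21.25        15.6771        94.0623
  7        21.25        14.9021       104.3150
  8     1,021.25       680.7790     5,446.2320
  Σ                    802.8532     5,909.8282
P = 802.8532; Macaulay duration = 5,909.8282 / 802.8532 = 7.36103 half-year periods = 3.68052 years.
Modified duration = D_Mac / (1 + y) = 3.68052 / 1.052 = 3.49859 years.

3.50 years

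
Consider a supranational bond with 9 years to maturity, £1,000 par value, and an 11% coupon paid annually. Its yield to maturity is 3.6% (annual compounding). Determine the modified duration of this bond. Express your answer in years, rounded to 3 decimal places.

6.505 years

Periodic yield y = 0.036. First find Macaulay duration:
  t   CF        PV=CF/(1+0.036)^t    t·PV
  1       110.00       106.1776       106.1776
  2       110.00       102.4880       204.9761
  3       110.00        98.9267       296.7800
  4       110.00        95.4891       381.9563
  5       110.00        92.1709       460.8546
  6       110.00        88.9681       533.8084
  7       110.00        85.8765       601.1356
  8       110.00        82.8924       663.1391
  9     1,110.00       807.3934     7,266.5404
  Σ                  1,560.3826    10,515.3680
P = 1,560.3826; Macaulay duration = 10,515.3680 / 1,560.3826 = 6.73897 years.
Modified duration = D_Mac / (1 + y) = 6.73897 / 1.036 = 6.50479 years.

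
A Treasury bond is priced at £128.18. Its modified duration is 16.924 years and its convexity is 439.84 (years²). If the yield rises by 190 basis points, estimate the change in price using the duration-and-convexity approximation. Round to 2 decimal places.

-£31.04

Duration effect: -D_mod·Δy = -16.924 × (+0.019) = -0.321556
Convexity effect: ½·C·(Δy)² = 0.5 × 439.84 × (0.019)² = +0.07939112
ΔP/P ≈ -0.321556 + 0.07939112 = -0.24216488
ΔP ≈ 128.18 × (-0.24216488) = -31.0406943184.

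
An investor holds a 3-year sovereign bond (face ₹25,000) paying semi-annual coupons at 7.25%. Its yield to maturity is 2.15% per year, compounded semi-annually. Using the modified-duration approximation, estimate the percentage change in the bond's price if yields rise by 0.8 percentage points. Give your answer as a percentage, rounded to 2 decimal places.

-2.19%

Periodic yield y = 0.01075. Modified duration first:
  t   CF        PV=CF/(1+0.01075)^t    t·PV
  1       906.25       896.6114       896.6114
  2       906.25       887.0754     1,774.1507
  3       906.25       877.6407     2,632.9222
  4       906.25       868.3064     3,473.2257
  5       906.25       859.0714     4,295.3571
  6    25,906.25    24,296.4069   145,778.4414
  Σ                 28,685.1123   158,850.7086
P = 28,685.1123; D_Mac = 5.53774 half-year periods = 2.76887 yrs; D_mod = 2.76887/(1+0.01075) = 2.73942 yrs.
ΔP/P ≈ -D_mod · Δy = -2.73942 × (+0.008) = -0.021915 = -2.1915%.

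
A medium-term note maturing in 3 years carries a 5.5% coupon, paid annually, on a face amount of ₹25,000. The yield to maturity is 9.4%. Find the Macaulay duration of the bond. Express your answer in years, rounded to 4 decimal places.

2.8376 years

Periodic yield y = 0.094. Discount each cash flow and weight by its year:
  t   CF        PV=CF/(1+0.094)^t    t·PV
  1     1,375.00     1,256.8556     1,256.8556
  2     1,375.00     1,148.8625     2,297.7250
  3    26,375.00    20,143.7583    60,431.2750
  Σ                 22,549.4764    63,985.8555
Price P = Σ PV = 22,549.4764.
Macaulay duration = Σ(t·PV) / P = 63,985.8555 / 22,549.4764 = 2.83758 years.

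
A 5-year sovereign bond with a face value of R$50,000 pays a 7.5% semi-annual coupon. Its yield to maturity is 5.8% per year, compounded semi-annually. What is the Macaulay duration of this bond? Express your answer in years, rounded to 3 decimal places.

4.290 years

Periodic yield y = 0.029. Discount each cash flow and weight by its period:
  t   CF        PV=CF/(1+0.029)^t    t·PV
  1     1,875.00     1,822.1574     1,822.1574
  2     1,875.00     1,770.8041     3,541.6082
  3     1,875.00     1,720.8981     5,162.6942
  4     1,875.00     1,672.3985     6,689.5941
  5     1,875.00     1,625.2658     8,126.3290
  6     1,875.00     1,579.4614     9,476.7685
  7     1,875.00     1,534.9479    10,744.6355
  8     1,875.00     1,491.6890    11,933.5116
  9     1,875.00     1,449.6491    13,046.8422
  10   51,875.00    38,976.6368   389,766.3679
  Σ                 53,643.9082   460,310.5088
Price P = Σ PV = 53,643.9082.
Macaulay duration = Σ(t·PV) / P = 460,310.5088 / 53,643.9082 = 8.58085 half-year periods.
In years: 8.58085 / 2 = 4.29043 years.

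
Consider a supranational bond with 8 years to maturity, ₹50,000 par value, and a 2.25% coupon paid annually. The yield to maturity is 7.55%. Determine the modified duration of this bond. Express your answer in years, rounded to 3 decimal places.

Periodic yield y = 0.0755. First find Macaulay duration:
  t   CF        PV=CF/(1+0.0755)^t    t·PV
  1     1,125.00     1,046.0251     1,046.0251
  2     1,125.00       972.5942     1,945.1885
  3     1,125.00       904.3182     2,712.9546
  4     1,125.00       840.8352     3,363.3406
  5     1,125.00       781.8086     3,909.0430
  6     1,125.00       726.9257     4,361.5543
  7     1,125.00       675.8956     4,731.2692
  8    51,125.00    28,559.4608   228,475.6861
  Σ                 34,507.8634   250,545.0616
P = 34,507.8634; Macaulay duration = 250,545.0616 / 34,507.8634 = 7.26052 years.
Modified duration = D_Mac / (1 + y) = 7.26052 / 1.0755 = 6.75083 years.

6.751 years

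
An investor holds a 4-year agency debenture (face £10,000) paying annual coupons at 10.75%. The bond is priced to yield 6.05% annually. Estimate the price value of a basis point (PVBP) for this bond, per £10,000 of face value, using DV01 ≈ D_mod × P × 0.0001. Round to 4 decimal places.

£3.8334

Periodic yield y = 0.0605.
  t   CF        PV=CF/(1+0.0605)^t    t·PV
  1     1,075.00     1,013.6728     1,013.6728
  2     1,075.00       955.8442     1,911.6884
  3     1,075.00       901.3147     2,703.9440
  4    11,075.00     8,755.9051    35,023.6202
  Σ                 11,626.7368    40,652.9255
P = 11,626.7368; D_Mac = 3.49650 yrs; D_mod = 3.29703 yrs.
DV01 ≈ 3.29703 × 11,626.7368 × 0.0001 = 3.833373.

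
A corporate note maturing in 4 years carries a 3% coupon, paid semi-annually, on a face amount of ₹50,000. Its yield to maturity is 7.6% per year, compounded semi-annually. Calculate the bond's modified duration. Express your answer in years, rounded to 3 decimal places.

Periodic yield y = 0.038. First find Macaulay duration:
  t   CF        PV=CF/(1+0.038)^t    t·PV
  1       750.00       722.5434       722.5434
  2       750.00       696.0919     1,392.1837
  3       750.00       670.6087     2,011.8262
  4       750.00       646.0585     2,584.2340
  5       750.00       622.4070     3,112.0352
  6       750.00       599.6214     3,597.7286
  7       750.00       577.6700     4,043.6898
  8    50,750.00    37,657.9972   301,263.9774
  Σ                 42,192.9981   318,728.2182
P = 42,192.9981; Macaulay duration = 318,728.2182 / 42,192.9981 = 7.55405 half-year periods = 3.77703 years.
Modified duration = D_Mac / (1 + y) = 3.77703 / 1.038 = 3.63875 years.

3.639 years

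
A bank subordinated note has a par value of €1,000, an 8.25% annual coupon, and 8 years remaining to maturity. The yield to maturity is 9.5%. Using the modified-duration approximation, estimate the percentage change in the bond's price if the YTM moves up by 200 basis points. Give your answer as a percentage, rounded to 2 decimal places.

Periodic yield y = 0.095. Modified duration first:
  t   CF        PV=CF/(1+0.095)^t    t·PV
  1        82.50        75.3425        75.3425
  2        82.50        68.8059       137.6118
  3        82.50        62.8364       188.5093
  4        82.50        57.3849       229.5395
  5        82.50        52.4063       262.0314
  6        82.50        47.8596       287.1577
  7        82.50        43.7074       305.9519
  8     1,082.50       523.7390     4,189.9124
  Σ                    932.0821     5,676.0565
P = 932.0821; D_Mac = 6.08965 yrs; D_mod = 6.08965/(1+0.095) = 5.56133 yrs.
ΔP/P ≈ -D_mod · Δy = -5.56133 × (+0.02) = -0.111227 = -11.1227%.

-11.12%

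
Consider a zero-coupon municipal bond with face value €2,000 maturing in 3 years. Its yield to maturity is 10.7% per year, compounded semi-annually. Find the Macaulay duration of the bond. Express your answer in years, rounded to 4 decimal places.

A zero-coupon bond has a single cash flow at maturity, so its Macaulay duration equals its maturity: 3 years.
(Equivalently: 6 semi-annual periods ÷ 2 = 3 years.)

3.0000 years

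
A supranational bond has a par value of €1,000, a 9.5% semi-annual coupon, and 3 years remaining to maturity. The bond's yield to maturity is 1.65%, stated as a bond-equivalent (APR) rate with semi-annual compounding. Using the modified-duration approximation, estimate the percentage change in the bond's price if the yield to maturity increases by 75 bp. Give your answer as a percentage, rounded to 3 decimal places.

-2.020%

Periodic yield y = 0.00825. Modified duration first:
  t   CF        PV=CF/(1+0.00825)^t    t·PV
  1        47.50        47.1113        47.1113
  2        47.50        46.7258        93.4517
  3        47.50        46.3435       139.0305
  4        47.50        45.9643       183.8572
  5        47.50        45.5882       227.9410
  6     1,047.50       997.1136     5,982.6817
  Σ                  1,228.8468     6,674.0735
P = 1,228.8468; D_Mac = 5.43117 half-year periods = 2.71558 yrs; D_mod = 2.71558/(1+0.00825) = 2.69336 yrs.
ΔP/P ≈ -D_mod · Δy = -2.69336 × (+0.0075) = -0.020200 = -2.0200%.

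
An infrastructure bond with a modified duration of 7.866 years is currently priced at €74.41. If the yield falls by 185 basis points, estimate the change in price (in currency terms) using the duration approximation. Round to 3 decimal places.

+€10.828

Duration approximation: ΔP/P ≈ -D_mod · Δy = -7.866 × (-0.0185) = +0.145521.
ΔP ≈ 74.41 × (+0.145521) = +10.82821761.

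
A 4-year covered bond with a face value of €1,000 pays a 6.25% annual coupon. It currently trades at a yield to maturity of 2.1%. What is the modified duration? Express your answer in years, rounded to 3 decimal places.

Periodic yield y = 0.021. First find Macaulay duration:
  t   CF        PV=CF/(1+0.021)^t    t·PV
  1        62.50        61.2145        61.2145
  2        62.50        59.9554       119.9109
  3        62.50        58.7223       176.1668
  4     1,062.50       977.7458     3,910.9833
  Σ                  1,157.6380     4,268.2755
P = 1,157.6380; Macaulay duration = 4,268.2755 / 1,157.6380 = 3.68706 years.
Modified duration = D_Mac / (1 + y) = 3.68706 / 1.021 = 3.61122 years.

3.611 years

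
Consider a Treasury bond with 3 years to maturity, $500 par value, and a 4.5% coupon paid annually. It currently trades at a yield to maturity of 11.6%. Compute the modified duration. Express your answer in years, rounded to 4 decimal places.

Periodic yield y = 0.116. First find Macaulay duration:
  t   CF        PV=CF/(1+0.116)^t    t·PV
  1        22.50        20.1613        20.1613
  2        22.50        18.0657        36.1313
  3       522.50       375.9185     1,127.7555
  Σ                    414.1455     1,184.0482
P = 414.1455; Macaulay duration = 1,184.0482 / 414.1455 = 2.85902 years.
Modified duration = D_Mac / (1 + y) = 2.85902 / 1.116 = 2.56184 years.

2.5618 years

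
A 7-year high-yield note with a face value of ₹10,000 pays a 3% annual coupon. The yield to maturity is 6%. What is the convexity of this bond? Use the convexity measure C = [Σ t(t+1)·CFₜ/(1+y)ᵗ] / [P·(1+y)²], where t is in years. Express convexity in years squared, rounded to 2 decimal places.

With y = 0.06:
  t   CF        PV=CF/(1+0.06)^t    t·PV        t(t+1)·PV
  1       300.00       283.0189       283.0189         566.0377
  2       300.00       266.9989       533.9979       1,601.9936
  3       300.00       251.8858       755.6574       3,022.6294
  4       300.00       237.6281       950.5124       4,752.5620
  5       300.00       224.1775     1,120.8873       6,725.3236
  6       300.00       211.4882     1,268.9290       8,882.5028
  7    10,300.00     6,850.0883    47,950.6179     383,604.9431
  Σ                  8,325.2856    52,863.6206     409,155.9922
P = 8,325.2856.
Convexity = Σ t(t+1)·PV / [P·(1+y)²] = 409,155.9922 / (8,325.2856 × 1.123600) = 43.73993.

43.74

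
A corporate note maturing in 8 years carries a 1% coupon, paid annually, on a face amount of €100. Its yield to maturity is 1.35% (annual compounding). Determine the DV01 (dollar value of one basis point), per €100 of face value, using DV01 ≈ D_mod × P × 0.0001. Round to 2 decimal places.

Periodic yield y = 0.0135.
  t   CF        PV=CF/(1+0.0135)^t    t·PV
  1         1.00         0.9867         0.9867
  2         1.00         0.9735         1.9471
  3         1.00         0.9606         2.8817
  4         1.00         0.9478         3.7911
  5         1.00         0.9351         4.6757
  6         1.00         0.9227         5.5362
  7         1.00         0.9104         6.3728
  8       101.00        90.7259       725.8073
  Σ                     97.3627       751.9986
P = 97.3627; D_Mac = 7.72368 yrs; D_mod = 7.62080 yrs.
DV01 ≈ 7.62080 × 97.3627 × 0.0001 = 0.074198.

€0.07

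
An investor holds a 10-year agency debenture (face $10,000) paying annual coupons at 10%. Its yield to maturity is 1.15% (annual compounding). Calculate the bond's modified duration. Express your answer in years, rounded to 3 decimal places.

Periodic yield y = 0.0115. First find Macaulay duration:
  t   CF        PV=CF/(1+0.0115)^t    t·PV
  1     1,000.00       988.6307       988.6307
  2     1,000.00       977.3908     1,954.7815
  3     1,000.00       966.2785     2,898.8356
  4     1,000.00       955.2927     3,821.1707
  5     1,000.00       944.4317     4,722.1586
  6     1,000.00       933.6942     5,602.1654
  7     1,000.00       923.0788     6,461.5518
  8     1,000.00       912.5841     7,300.6729
  9     1,000.00       902.2087     8,119.8784
  10   11,000.00     9,811.4640    98,114.6399
  Σ                 18,315.0543   139,984.4856
P = 18,315.0543; Macaulay duration = 139,984.4856 / 18,315.0543 = 7.64314 years.
Modified duration = D_Mac / (1 + y) = 7.64314 / 1.0115 = 7.55624 years.

7.556 years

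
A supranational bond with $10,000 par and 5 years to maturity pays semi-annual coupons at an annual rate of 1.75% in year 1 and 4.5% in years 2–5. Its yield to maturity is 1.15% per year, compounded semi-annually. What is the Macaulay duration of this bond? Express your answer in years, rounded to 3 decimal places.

Periodic yield y = 0.00575. Discount each cash flow and weight by its period:
  t   CF        PV=CF/(1+0.00575)^t    t·PV
  1        87.50        86.9998        86.9998
  2        87.50        86.5024       173.0047
  3       225.00       221.1630       663.4889
  4       225.00       219.8985       879.5942
  5       225.00       218.6414     1,093.2068
  6       225.00       217.3914     1,304.3481
  7       225.00       216.1485     1,513.0395
  8       225.00       214.9128     1,719.3020
  9       225.00       213.6841     1,923.1566
  10   10,225.00     9,655.2362    96,552.3624
  Σ                 11,350.5779   105,908.5030
Price P = Σ PV = 11,350.5779.
Macaulay duration = Σ(t·PV) / P = 105,908.5030 / 11,350.5779 = 9.33067 half-year periods.
In years: 9.33067 / 2 = 4.66534 years.

4.665 years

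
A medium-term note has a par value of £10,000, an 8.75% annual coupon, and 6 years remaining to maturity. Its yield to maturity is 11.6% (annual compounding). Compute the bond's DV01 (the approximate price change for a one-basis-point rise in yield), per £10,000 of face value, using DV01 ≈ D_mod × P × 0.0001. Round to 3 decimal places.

£3.820

Periodic yield y = 0.116.
  t   CF        PV=CF/(1+0.116)^t    t·PV
  1       875.00       784.0502       784.0502
  2       875.00       702.5539     1,405.1078
  3       875.00       629.5286     1,888.5858
  4       875.00       564.0937     2,256.3749
  5       875.00       505.4603     2,527.3017
  6    10,875.00     5,629.1665    33,774.9993
  Σ                  8,814.8533    42,636.4197
P = 8,814.8533; D_Mac = 4.83688 yrs; D_mod = 4.33413 yrs.
DV01 ≈ 4.33413 × 8,814.8533 × 0.0001 = 3.820468.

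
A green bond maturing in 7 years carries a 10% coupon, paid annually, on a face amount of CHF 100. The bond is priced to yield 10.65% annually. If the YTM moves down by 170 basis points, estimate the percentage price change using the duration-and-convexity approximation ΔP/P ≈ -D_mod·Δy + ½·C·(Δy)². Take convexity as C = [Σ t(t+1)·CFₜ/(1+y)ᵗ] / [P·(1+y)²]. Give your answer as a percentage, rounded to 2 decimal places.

With y = 0.1065:
  t   CF        PV=CF/(1+0.1065)^t    t·PV        t(t+1)·PV
  1        10.00         9.0375         9.0375          18.0750
  2        10.00         8.1677        16.3353          49.0059
  3        10.00         7.3815        22.1446          88.5782
  4        10.00         6.6711        26.6842         133.4210
  5        10.00         6.0290        30.1448         180.8690
  6        10.00         5.4487        32.6921         228.8447
  7       110.00        54.1667       379.1672       3,033.3379
  Σ                     96.9021       516.2057       3,732.1317
P = 96.9021; D_Mac = 5.32708 yrs; D_mod = 4.81435 yrs; C = 31.45726.
Duration effect: -4.81435 × (-0.017) = +0.081844
Convexity effect: 0.5 × 31.45726 × (-0.017)² = +0.0045456
ΔP/P ≈ +0.081844 + 0.0045456 = +0.086390 = +8.6390%.

+8.64%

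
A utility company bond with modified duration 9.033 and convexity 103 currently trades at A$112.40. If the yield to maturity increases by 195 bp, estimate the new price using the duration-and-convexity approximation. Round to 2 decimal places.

Duration effect: -D_mod·Δy = -9.033 × (+0.0195) = -0.1761435
Convexity effect: ½·C·(Δy)² = 0.5 × 103 × (0.0195)² = +0.019582875
ΔP/P ≈ -0.1761435 + 0.019582875 = -0.156560625
New price ≈ 112.40 × (1 - 0.156560625) = 94.80258575.

A$94.80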